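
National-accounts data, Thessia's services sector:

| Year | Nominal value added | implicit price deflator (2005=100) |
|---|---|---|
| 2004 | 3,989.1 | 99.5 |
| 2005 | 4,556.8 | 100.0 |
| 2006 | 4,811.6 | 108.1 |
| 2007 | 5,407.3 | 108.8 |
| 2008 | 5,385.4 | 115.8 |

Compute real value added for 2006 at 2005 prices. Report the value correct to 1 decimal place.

Real value added 2006 = 4811.6 / 1.081 = 4451.06.

4,451.1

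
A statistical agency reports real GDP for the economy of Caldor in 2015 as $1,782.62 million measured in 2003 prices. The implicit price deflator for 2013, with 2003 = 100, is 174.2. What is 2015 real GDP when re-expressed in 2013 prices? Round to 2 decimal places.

$3,105.32 million

Real GDP in 2013 prices = Real GDP in 2003 prices × (P_2013/P_2003) = 1782.62 × 1.742 = 3105.32.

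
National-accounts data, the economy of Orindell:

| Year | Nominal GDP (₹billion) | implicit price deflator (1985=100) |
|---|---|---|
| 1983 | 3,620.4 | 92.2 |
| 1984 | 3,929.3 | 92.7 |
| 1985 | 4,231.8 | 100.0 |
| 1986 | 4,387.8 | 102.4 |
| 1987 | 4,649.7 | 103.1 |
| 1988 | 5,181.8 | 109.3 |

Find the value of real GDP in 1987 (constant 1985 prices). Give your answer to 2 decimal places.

₹4,509.89 billion

Real GDP 1987 = 4649.7 / 1.031 = 4509.89.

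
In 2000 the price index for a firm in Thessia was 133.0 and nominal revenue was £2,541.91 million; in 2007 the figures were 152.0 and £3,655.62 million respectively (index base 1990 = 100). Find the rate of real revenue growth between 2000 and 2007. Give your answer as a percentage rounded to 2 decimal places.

Real revenue 2000 = 2541.91 / 1.330 = 1911.21.
Real revenue 2007 = 3655.62 / 1.520 = 2405.01.
Real growth = 2405.01 / 1911.21 − 1 = 0.2584.

25.84%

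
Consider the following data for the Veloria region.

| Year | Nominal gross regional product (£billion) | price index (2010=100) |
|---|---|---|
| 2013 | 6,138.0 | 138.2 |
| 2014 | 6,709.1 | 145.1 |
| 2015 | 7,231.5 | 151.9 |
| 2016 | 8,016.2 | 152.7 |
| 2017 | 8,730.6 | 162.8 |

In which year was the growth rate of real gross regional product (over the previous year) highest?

2014: real = 6709.1/1.451 = 4623.78; growth vs 2013 (4441.39) = 4.11%.
2015: real = 7231.5/1.519 = 4760.70; growth vs 2014 (4623.78) = 2.96%.
2016: real = 8016.2/1.527 = 5249.64; growth vs 2015 (4760.70) = 10.27%.
2017: real = 8730.6/1.628 = 5362.78; growth vs 2016 (5249.64) = 2.16%.

2016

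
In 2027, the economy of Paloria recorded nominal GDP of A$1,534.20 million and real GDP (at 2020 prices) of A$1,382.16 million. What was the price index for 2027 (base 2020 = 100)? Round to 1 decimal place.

price index = (Nominal / Real) × 100 = 1534.20 / 1382.16 × 100 = 111.00.

111.0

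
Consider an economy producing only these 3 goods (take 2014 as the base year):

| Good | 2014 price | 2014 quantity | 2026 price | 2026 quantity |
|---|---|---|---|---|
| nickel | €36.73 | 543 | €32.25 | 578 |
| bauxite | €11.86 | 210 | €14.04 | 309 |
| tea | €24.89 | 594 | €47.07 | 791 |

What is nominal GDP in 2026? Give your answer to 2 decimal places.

€60211.23

Nominal GDP 2026 = Σ (p_2026 × q_2026) = 32.25·578 + 14.04·309 + 47.07·791 = 60211.23.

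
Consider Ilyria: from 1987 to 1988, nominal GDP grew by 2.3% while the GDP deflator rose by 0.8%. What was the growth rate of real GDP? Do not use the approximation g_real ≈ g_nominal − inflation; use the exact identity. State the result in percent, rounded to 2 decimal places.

(1 + g_nom) = (1 + g_real)(1 + π), so g_real = 1.0230 / 1.0080 − 1 = 0.01488.

1.49%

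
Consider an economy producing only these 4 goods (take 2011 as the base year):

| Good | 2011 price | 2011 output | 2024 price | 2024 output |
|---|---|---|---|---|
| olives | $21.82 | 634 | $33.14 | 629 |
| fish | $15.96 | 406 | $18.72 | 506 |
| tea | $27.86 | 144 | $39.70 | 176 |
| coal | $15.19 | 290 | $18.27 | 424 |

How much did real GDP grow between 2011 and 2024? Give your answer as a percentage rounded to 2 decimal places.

15.36%

Real GDP 2011 = Nominal GDP 2011 = 21.82·634 + 15.96·406 + 27.86·144 + 15.19·290 = 28730.58.
Real GDP 2024 (at 2011 prices) = 21.82·629 + 15.96·506 + 27.86·176 + 15.19·424 = 33144.46.
Real growth = 33144.46/28730.58 − 1 = 0.1536.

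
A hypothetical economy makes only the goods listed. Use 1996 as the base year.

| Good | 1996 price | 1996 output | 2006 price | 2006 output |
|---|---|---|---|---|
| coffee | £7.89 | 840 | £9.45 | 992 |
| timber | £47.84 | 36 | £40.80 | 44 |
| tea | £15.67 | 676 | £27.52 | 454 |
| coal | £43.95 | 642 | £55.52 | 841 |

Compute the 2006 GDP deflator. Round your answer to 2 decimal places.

Nominal GDP 2006 = 9.45·992 + 40.80·44 + 27.52·454 + 55.52·841 = 70356.00.
Real GDP 2006 (at 1996 prices) = 7.89·992 + 47.84·44 + 15.67·454 + 43.95·841 = 54007.97.
Deflator = Nominal/Real × 100 = 70356.00/54007.97 × 100 = 130.270.

130.27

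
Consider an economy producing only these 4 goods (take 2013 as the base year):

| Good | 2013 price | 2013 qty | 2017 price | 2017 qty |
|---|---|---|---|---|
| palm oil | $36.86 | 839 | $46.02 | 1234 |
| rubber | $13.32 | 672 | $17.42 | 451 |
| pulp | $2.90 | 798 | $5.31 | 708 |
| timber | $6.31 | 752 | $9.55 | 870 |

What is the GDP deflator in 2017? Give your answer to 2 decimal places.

Nominal GDP 2017 = 46.02·1234 + 17.42·451 + 5.31·708 + 9.55·870 = 76713.08.
Real GDP 2017 (at 2013 prices) = 36.86·1234 + 13.32·451 + 2.90·708 + 6.31·870 = 59035.46.
Deflator = Nominal/Real × 100 = 76713.08/59035.46 × 100 = 129.944.

129.94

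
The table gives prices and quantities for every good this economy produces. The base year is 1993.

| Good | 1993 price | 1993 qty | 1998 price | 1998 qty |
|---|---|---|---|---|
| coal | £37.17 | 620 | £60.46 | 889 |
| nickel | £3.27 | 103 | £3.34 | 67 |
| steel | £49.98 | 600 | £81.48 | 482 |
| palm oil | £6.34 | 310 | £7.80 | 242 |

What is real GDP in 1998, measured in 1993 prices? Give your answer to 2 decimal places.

£58887.86

Real GDP 1998 = Σ (p_1993 × q_1998) = 37.17·889 + 3.27·67 + 49.98·482 + 6.34·242 = 58887.86.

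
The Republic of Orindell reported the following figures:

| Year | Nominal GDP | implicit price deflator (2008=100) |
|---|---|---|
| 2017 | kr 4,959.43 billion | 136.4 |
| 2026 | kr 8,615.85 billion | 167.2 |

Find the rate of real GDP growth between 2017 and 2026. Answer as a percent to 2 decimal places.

41.72%

Deflate each year: 2017 → 4959.43/1.364 = 3635.95; 2026 → 8615.85/1.672 = 5153.02.
So real GDP changed by 5153.02/3635.95 − 1 = 0.4172, i.e. 41.72%.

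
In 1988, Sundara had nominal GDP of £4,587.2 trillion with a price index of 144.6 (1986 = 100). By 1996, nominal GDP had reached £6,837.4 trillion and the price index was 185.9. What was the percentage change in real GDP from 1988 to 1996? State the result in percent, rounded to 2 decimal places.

15.94%

Real GDP 1988 = 4587.2 / 1.446 = 3172.34.
Real GDP 1996 = 6837.4 / 1.859 = 3678.00.
Real growth = 3678.00 / 3172.34 − 1 = 0.1594.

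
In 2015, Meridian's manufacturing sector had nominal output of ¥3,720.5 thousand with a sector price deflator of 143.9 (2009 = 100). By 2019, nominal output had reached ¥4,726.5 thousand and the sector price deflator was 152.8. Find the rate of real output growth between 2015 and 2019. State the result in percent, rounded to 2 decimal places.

19.64%

Deflate each year: 2015 → 3720.5/1.439 = 2585.48; 2019 → 4726.5/1.528 = 3093.26.
So real output changed by 3093.26/2585.48 − 1 = 0.1964, i.e. 19.64%.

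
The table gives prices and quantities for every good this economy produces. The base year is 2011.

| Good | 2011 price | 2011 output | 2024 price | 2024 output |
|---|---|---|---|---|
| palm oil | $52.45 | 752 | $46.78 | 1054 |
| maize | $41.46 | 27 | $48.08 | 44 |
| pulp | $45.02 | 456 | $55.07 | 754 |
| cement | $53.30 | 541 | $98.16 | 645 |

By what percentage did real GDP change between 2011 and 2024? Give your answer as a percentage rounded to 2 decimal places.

39.48%

Real GDP 2011 = Nominal GDP 2011 = 52.45·752 + 41.46·27 + 45.02·456 + 53.30·541 = 89926.24.
Real GDP 2024 (at 2011 prices) = 52.45·1054 + 41.46·44 + 45.02·754 + 53.30·645 = 125430.12.
Real growth = 125430.12/89926.24 − 1 = 0.3948.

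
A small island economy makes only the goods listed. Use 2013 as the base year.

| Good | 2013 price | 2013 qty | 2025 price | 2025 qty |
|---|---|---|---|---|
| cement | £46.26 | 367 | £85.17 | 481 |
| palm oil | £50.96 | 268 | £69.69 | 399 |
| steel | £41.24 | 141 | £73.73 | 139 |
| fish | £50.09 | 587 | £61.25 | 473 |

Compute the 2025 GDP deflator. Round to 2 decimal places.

Nominal GDP 2025 = 85.17·481 + 69.69·399 + 73.73·139 + 61.25·473 = 107992.80.
Real GDP 2025 (at 2013 prices) = 46.26·481 + 50.96·399 + 41.24·139 + 50.09·473 = 72009.03.
Deflator = Nominal/Real × 100 = 107992.80/72009.03 × 100 = 149.971.

149.97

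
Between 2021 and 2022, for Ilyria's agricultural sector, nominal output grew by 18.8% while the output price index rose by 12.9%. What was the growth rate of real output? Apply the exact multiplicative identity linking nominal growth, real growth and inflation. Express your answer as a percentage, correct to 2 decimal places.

5.23%

(1 + g_nom) = (1 + g_real)(1 + π), so g_real = 1.1880 / 1.1290 − 1 = 0.05226.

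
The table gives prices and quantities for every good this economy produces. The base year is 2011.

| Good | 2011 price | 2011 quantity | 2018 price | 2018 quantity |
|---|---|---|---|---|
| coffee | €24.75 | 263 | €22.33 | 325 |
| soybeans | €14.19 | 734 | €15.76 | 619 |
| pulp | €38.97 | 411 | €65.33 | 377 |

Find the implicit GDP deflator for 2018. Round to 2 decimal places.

132.12

Nominal GDP 2018 = 22.33·325 + 15.76·619 + 65.33·377 = 41642.10.
Real GDP 2018 (at 2011 prices) = 24.75·325 + 14.19·619 + 38.97·377 = 31519.05.
Deflator = Nominal/Real × 100 = 41642.10/31519.05 × 100 = 132.117.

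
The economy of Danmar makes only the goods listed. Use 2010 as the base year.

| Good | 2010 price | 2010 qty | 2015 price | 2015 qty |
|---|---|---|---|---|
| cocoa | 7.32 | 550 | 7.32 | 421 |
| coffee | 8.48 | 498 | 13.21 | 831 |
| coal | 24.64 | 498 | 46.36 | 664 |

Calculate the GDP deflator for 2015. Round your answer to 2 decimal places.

169.28

Nominal GDP 2015 = 7.32·421 + 13.21·831 + 46.36·664 = 44842.27.
Real GDP 2015 (at 2010 prices) = 7.32·421 + 8.48·831 + 24.64·664 = 26489.56.
Deflator = Nominal/Real × 100 = 44842.27/26489.56 × 100 = 169.283.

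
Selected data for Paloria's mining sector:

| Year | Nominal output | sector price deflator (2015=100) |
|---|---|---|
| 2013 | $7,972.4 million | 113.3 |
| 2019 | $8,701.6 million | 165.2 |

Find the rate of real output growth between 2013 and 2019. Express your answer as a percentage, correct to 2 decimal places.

Deflate each year: 2013 → 7972.4/1.133 = 7036.54; 2019 → 8701.6/1.652 = 5267.31.
So real output changed by 5267.31/7036.54 − 1 = -0.2514, i.e. -25.14%.

-25.14%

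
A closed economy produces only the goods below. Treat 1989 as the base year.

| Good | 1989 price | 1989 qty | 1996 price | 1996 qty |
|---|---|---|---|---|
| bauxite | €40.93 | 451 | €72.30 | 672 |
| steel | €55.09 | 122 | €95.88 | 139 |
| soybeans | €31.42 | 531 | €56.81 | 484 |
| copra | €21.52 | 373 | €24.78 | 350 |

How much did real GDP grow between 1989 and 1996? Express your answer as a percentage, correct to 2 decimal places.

Real GDP 1989 = Nominal GDP 1989 = 40.93·451 + 55.09·122 + 31.42·531 + 21.52·373 = 49891.39.
Real GDP 1996 (at 1989 prices) = 40.93·672 + 55.09·139 + 31.42·484 + 21.52·350 = 57901.75.
Real growth = 57901.75/49891.39 − 1 = 0.1606.

16.06%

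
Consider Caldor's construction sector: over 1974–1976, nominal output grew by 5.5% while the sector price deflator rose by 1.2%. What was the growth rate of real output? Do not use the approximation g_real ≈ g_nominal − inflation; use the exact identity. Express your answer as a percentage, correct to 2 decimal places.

4.25%

(1 + g_nom) = (1 + g_real)(1 + π), so g_real = 1.0550 / 1.0120 − 1 = 0.04249.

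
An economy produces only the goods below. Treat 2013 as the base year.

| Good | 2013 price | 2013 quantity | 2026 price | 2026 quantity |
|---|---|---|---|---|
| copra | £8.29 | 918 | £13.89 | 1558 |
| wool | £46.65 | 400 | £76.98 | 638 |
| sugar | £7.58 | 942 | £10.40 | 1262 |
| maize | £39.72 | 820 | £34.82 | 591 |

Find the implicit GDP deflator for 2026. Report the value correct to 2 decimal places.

Nominal GDP 2026 = 13.89·1558 + 76.98·638 + 10.40·1262 + 34.82·591 = 104457.28.
Real GDP 2026 (at 2013 prices) = 8.29·1558 + 46.65·638 + 7.58·1262 + 39.72·591 = 75719.00.
Deflator = Nominal/Real × 100 = 104457.28/75719.00 × 100 = 137.954.

137.95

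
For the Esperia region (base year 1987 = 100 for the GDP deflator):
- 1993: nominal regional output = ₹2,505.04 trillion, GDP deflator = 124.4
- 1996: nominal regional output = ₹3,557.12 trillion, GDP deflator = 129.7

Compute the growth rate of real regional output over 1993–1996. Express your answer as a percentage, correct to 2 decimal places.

Deflate each year: 1993 → 2505.04/1.244 = 2013.70; 1996 → 3557.12/1.297 = 2742.58.
So real regional output changed by 2742.58/2013.70 − 1 = 0.3620, i.e. 36.20%.

36.20%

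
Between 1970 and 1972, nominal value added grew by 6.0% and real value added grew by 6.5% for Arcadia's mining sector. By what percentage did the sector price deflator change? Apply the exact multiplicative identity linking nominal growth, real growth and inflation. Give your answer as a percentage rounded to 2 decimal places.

(1 + g_nom) = (1 + g_real)(1 + π), so π = 1.0600 / 1.0650 − 1 = -0.00469.

-0.47%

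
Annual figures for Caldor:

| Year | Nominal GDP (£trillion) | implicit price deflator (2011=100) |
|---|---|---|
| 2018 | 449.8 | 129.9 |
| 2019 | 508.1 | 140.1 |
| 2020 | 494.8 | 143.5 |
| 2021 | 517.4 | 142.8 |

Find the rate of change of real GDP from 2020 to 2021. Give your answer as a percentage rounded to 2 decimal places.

Real GDP 2020 = 494.8/1.435 = 344.81.
Real GDP 2021 = 517.4/1.428 = 362.32.
Change = 362.32/344.81 − 1 = 0.0508.

5.08%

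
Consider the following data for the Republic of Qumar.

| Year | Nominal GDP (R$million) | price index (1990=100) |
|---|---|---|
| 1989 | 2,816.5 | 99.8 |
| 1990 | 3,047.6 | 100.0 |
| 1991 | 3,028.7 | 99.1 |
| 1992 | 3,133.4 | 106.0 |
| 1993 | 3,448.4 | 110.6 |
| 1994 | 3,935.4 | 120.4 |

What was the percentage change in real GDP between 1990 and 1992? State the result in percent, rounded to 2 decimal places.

-3.00%

Real GDP 1990 = 3047.6/1.000 = 3047.60.
Real GDP 1992 = 3133.4/1.060 = 2956.04.
Change = 2956.04/3047.60 − 1 = -0.0300.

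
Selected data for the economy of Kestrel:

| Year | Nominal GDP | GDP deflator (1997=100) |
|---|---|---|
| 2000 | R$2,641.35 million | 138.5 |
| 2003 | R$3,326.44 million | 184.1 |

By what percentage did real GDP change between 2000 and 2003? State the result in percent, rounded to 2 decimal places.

Real GDP 2000 = 2641.35 / 1.385 = 1907.11.
Real GDP 2003 = 3326.44 / 1.841 = 1806.87.
Real growth = 1806.87 / 1907.11 − 1 = -0.0526.

-5.26%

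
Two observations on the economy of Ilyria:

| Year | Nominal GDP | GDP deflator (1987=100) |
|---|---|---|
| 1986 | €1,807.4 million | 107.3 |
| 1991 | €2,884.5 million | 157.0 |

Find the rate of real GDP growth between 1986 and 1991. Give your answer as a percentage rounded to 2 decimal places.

9.07%

Deflate each year: 1986 → 1807.4/1.073 = 1684.44; 1991 → 2884.5/1.570 = 1837.26.
So real GDP changed by 1837.26/1684.44 − 1 = 0.0907, i.e. 9.07%.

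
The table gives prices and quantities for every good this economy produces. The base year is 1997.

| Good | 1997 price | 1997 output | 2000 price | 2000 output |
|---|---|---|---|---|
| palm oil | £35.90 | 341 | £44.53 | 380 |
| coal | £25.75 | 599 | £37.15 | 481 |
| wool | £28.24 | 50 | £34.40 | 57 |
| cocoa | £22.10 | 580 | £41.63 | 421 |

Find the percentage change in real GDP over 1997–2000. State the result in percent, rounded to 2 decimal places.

-11.83%

Real GDP 1997 = Nominal GDP 1997 = 35.90·341 + 25.75·599 + 28.24·50 + 22.10·580 = 41896.15.
Real GDP 2000 (at 1997 prices) = 35.90·380 + 25.75·481 + 28.24·57 + 22.10·421 = 36941.53.
Real growth = 36941.53/41896.15 − 1 = -0.1183.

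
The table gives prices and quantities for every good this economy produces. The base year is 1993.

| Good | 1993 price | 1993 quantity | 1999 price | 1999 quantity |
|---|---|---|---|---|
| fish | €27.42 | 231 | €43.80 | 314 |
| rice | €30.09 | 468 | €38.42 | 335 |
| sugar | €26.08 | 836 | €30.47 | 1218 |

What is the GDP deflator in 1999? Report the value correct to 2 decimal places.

126.32

Nominal GDP 1999 = 43.80·314 + 38.42·335 + 30.47·1218 = 63736.36.
Real GDP 1999 (at 1993 prices) = 27.42·314 + 30.09·335 + 26.08·1218 = 50455.47.
Deflator = Nominal/Real × 100 = 63736.36/50455.47 × 100 = 126.322.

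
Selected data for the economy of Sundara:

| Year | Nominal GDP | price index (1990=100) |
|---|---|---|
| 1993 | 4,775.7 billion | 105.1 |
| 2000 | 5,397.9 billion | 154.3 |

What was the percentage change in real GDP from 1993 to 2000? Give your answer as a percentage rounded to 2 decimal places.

-23.01%

Real GDP 1993 = 4775.7 / 1.051 = 4543.96.
Real GDP 2000 = 5397.9 / 1.543 = 3498.31.
Real growth = 3498.31 / 4543.96 − 1 = -0.2301.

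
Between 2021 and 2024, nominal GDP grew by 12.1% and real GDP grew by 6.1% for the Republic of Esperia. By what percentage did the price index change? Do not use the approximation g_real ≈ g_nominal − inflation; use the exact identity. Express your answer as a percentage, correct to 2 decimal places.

5.66%

(1 + g_nom) = (1 + g_real)(1 + π), so π = 1.1210 / 1.0610 − 1 = 0.05655.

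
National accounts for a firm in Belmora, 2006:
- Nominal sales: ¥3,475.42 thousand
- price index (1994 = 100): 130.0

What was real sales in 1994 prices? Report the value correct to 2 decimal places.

¥2,673.40 thousand

Real sales = Nominal / (price index/100) = 3475.42 / 1.300 = 2673.40.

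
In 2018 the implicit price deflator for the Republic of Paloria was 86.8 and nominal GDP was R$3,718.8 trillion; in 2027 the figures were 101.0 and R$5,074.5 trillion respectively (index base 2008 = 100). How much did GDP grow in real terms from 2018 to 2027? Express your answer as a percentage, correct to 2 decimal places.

Real GDP 2018 = 3718.8 / 0.868 = 4284.33.
Real GDP 2027 = 5074.5 / 1.010 = 5024.26.
Real growth = 5024.26 / 4284.33 − 1 = 0.1727.

17.27%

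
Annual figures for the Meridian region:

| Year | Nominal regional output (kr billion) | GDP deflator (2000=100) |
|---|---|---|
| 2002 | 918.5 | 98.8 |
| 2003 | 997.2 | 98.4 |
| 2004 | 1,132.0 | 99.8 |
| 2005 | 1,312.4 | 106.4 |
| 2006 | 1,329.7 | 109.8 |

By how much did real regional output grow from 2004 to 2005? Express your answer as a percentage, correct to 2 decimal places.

8.74%

Real regional output 2004 = 1132.0/0.998 = 1134.27.
Real regional output 2005 = 1312.4/1.064 = 1233.46.
Change = 1233.46/1134.27 − 1 = 0.0874.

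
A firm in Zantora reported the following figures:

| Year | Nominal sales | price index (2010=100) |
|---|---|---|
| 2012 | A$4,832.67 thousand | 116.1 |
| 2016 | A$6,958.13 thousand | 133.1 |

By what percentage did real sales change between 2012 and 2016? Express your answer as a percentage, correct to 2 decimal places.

25.59%

Real sales 2012 = 4832.67 / 1.161 = 4162.51.
Real sales 2016 = 6958.13 / 1.331 = 5227.75.
Real growth = 5227.75 / 4162.51 − 1 = 0.2559.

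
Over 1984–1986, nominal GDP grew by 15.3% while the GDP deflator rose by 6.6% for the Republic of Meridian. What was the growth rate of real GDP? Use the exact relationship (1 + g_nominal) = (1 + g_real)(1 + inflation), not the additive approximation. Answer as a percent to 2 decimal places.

(1 + g_nom) = (1 + g_real)(1 + π), so g_real = 1.1530 / 1.0660 − 1 = 0.08161.

8.16%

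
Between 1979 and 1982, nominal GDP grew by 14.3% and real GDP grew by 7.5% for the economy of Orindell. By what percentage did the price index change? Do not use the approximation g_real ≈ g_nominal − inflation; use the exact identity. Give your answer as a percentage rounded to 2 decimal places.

(1 + g_nom) = (1 + g_real)(1 + π), so π = 1.1430 / 1.0750 − 1 = 0.06326.

6.33%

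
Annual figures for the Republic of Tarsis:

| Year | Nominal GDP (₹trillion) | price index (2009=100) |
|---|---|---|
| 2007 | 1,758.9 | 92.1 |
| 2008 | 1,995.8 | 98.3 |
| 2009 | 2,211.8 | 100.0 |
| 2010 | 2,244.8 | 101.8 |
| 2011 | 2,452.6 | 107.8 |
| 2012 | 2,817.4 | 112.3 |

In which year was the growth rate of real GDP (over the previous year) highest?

2012

2008: real = 1995.8/0.983 = 2030.32; growth vs 2007 (1909.77) = 6.31%.
2009: real = 2211.8/1.000 = 2211.80; growth vs 2008 (2030.32) = 8.94%.
2010: real = 2244.8/1.018 = 2205.11; growth vs 2009 (2211.80) = -0.30%.
2011: real = 2452.6/1.078 = 2275.14; growth vs 2010 (2205.11) = 3.18%.
2012: real = 2817.4/1.123 = 2508.82; growth vs 2011 (2275.14) = 10.27%.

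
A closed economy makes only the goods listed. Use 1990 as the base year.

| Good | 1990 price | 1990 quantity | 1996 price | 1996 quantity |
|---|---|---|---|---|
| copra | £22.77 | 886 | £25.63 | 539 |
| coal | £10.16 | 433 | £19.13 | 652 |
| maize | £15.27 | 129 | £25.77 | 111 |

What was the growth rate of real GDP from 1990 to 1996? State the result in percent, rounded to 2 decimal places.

-22.42%

Real GDP 1990 = Nominal GDP 1990 = 22.77·886 + 10.16·433 + 15.27·129 = 26543.33.
Real GDP 1996 (at 1990 prices) = 22.77·539 + 10.16·652 + 15.27·111 = 20592.32.
Real growth = 20592.32/26543.33 − 1 = -0.2242.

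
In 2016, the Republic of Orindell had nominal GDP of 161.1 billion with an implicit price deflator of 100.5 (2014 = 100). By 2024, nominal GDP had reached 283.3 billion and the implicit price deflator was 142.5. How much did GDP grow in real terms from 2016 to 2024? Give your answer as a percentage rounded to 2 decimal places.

Real GDP 2016 = 161.1 / 1.005 = 160.30.
Real GDP 2024 = 283.3 / 1.425 = 198.81.
Real growth = 198.81 / 160.30 − 1 = 0.2402.

24.02%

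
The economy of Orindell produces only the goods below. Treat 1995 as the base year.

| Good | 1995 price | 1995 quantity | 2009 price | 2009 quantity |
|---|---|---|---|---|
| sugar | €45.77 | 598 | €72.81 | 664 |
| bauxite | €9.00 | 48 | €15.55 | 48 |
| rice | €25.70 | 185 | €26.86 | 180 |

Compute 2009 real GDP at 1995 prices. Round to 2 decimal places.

€35449.28

Real GDP 2009 = Σ (p_1995 × q_2009) = 45.77·664 + 9.00·48 + 25.70·180 = 35449.28.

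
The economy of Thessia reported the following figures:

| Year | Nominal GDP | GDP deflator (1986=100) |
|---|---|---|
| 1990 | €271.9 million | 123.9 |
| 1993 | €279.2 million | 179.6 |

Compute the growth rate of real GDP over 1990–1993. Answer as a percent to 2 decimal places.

Deflate each year: 1990 → 271.9/1.239 = 219.45; 1993 → 279.2/1.796 = 155.46.
So real GDP changed by 155.46/219.45 − 1 = -0.2916, i.e. -29.16%.

-29.16%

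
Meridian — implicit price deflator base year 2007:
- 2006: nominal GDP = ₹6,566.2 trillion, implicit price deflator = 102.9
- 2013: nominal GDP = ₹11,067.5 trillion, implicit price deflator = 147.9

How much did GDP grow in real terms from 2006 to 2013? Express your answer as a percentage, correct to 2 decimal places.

Deflate each year: 2006 → 6566.2/1.029 = 6381.15; 2013 → 11067.5/1.479 = 7483.10.
So real GDP changed by 7483.10/6381.15 − 1 = 0.1727, i.e. 17.27%.

17.27%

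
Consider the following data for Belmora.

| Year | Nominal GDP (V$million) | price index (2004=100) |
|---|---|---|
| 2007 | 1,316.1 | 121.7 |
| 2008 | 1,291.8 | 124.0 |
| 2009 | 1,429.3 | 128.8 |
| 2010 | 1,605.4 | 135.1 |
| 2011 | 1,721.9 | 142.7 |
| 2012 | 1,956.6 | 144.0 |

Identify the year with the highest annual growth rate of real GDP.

2012

2008: real = 1291.8/1.240 = 1041.77; growth vs 2007 (1081.43) = -3.67%.
2009: real = 1429.3/1.288 = 1109.70; growth vs 2008 (1041.77) = 6.52%.
2010: real = 1605.4/1.351 = 1188.30; growth vs 2009 (1109.70) = 7.08%.
2011: real = 1721.9/1.427 = 1206.66; growth vs 2010 (1188.30) = 1.55%.
2012: real = 1956.6/1.440 = 1358.75; growth vs 2011 (1206.66) = 12.60%.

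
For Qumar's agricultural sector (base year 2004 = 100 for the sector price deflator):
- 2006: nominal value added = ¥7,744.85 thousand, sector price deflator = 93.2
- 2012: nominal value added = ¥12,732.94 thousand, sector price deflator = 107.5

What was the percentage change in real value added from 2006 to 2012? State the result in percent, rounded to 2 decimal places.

42.54%

Deflate each year: 2006 → 7744.85/0.932 = 8309.92; 2012 → 12732.94/1.075 = 11844.60.
So real value added changed by 11844.60/8309.92 − 1 = 0.4254, i.e. 42.54%.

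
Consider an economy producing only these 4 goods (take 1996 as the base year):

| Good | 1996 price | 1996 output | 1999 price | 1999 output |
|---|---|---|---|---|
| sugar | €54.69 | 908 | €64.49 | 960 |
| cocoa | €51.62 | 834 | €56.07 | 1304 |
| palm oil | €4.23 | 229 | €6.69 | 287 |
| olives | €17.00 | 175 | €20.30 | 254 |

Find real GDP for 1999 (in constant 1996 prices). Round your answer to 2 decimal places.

€125346.89

Real GDP 1999 = Σ (p_1996 × q_1999) = 54.69·960 + 51.62·1304 + 4.23·287 + 17.00·254 = 125346.89.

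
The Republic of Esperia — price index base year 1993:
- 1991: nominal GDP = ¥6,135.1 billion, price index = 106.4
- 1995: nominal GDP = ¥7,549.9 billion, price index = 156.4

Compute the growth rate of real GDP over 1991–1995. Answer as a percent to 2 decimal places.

-16.28%

Real GDP 1991 = 6135.1 / 1.064 = 5766.07.
Real GDP 1995 = 7549.9 / 1.564 = 4827.30.
Real growth = 4827.30 / 5766.07 − 1 = -0.1628.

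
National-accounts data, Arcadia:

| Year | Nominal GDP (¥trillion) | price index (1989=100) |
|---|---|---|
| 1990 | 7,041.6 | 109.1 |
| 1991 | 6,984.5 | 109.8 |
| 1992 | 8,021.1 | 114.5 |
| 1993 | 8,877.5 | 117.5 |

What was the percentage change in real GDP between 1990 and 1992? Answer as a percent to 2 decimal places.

8.54%

Real GDP 1990 = 7041.6/1.091 = 6454.26.
Real GDP 1992 = 8021.1/1.145 = 7005.33.
Change = 7005.33/6454.26 − 1 = 0.0854.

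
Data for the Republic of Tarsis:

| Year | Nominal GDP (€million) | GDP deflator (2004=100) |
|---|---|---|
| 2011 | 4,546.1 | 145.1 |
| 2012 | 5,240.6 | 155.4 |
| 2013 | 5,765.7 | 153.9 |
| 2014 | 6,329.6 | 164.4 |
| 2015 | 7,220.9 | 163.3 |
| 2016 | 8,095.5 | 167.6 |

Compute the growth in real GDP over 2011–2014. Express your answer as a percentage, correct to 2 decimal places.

Real GDP 2011 = 4546.1/1.451 = 3133.08.
Real GDP 2014 = 6329.6/1.644 = 3850.12.
Change = 3850.12/3133.08 − 1 = 0.2289.

22.89%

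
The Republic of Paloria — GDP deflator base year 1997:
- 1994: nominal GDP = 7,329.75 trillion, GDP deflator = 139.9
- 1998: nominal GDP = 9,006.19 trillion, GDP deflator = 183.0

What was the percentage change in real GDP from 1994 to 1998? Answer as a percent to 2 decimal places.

-6.07%

Deflate each year: 1994 → 7329.75/1.399 = 5239.28; 1998 → 9006.19/1.830 = 4921.42.
So real GDP changed by 4921.42/5239.28 − 1 = -0.0607, i.e. -6.07%.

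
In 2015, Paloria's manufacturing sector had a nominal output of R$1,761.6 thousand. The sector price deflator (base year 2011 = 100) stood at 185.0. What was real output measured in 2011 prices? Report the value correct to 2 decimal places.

R$952.22 thousand

Real output = Nominal / (sector price deflator/100) = 1761.6 / 1.850 = 952.22.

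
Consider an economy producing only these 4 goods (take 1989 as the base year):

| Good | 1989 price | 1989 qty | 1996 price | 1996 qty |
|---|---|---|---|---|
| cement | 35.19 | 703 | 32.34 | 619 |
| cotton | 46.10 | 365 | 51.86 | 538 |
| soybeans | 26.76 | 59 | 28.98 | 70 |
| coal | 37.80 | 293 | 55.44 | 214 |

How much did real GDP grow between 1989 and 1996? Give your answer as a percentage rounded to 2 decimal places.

Real GDP 1989 = Nominal GDP 1989 = 35.19·703 + 46.10·365 + 26.76·59 + 37.80·293 = 54219.31.
Real GDP 1996 (at 1989 prices) = 35.19·619 + 46.10·538 + 26.76·70 + 37.80·214 = 56546.81.
Real growth = 56546.81/54219.31 − 1 = 0.0429.

4.29%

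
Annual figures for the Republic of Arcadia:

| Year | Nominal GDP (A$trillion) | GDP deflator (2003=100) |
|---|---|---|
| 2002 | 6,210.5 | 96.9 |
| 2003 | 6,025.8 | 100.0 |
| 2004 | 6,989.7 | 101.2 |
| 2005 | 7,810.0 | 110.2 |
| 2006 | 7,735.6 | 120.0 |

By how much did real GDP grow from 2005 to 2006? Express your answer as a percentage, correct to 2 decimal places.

Real GDP 2005 = 7810.0/1.102 = 7087.11.
Real GDP 2006 = 7735.6/1.200 = 6446.33.
Change = 6446.33/7087.11 − 1 = -0.0904.

-9.04%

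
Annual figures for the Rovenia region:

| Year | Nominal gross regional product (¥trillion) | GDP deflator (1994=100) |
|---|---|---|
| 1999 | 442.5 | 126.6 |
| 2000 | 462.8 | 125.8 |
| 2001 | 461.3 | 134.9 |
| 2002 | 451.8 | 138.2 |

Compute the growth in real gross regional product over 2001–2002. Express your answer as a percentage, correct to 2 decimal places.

-4.40%

Real gross regional product 2001 = 461.3/1.349 = 341.96.
Real gross regional product 2002 = 451.8/1.382 = 326.92.
Change = 326.92/341.96 − 1 = -0.0440.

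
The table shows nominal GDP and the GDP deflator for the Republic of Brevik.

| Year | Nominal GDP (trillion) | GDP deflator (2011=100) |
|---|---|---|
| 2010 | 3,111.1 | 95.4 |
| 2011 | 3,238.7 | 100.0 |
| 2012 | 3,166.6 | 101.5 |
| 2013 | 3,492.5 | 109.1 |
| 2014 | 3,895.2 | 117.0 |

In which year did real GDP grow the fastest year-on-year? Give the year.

2011: real = 3238.7/1.000 = 3238.70; growth vs 2010 (3261.11) = -0.69%.
2012: real = 3166.6/1.015 = 3119.80; growth vs 2011 (3238.70) = -3.67%.
2013: real = 3492.5/1.091 = 3201.19; growth vs 2012 (3119.80) = 2.61%.
2014: real = 3895.2/1.170 = 3329.23; growth vs 2013 (3201.19) = 4.00%.

2014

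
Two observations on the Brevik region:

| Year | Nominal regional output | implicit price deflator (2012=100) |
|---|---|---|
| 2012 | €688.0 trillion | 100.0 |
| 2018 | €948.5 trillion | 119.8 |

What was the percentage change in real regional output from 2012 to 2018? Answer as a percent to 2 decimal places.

15.08%

Real regional output 2012 = 688.0 / 1.000 = 688.00.
Real regional output 2018 = 948.5 / 1.198 = 791.74.
Real growth = 791.74 / 688.00 − 1 = 0.1508.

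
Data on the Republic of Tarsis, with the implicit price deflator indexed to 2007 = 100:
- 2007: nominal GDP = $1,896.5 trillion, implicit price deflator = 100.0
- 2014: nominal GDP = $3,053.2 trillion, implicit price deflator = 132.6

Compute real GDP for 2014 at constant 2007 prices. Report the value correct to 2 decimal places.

Real GDP = Nominal / (implicit price deflator/100) = 3053.2 / 1.326 = 2302.56.

$2,302.56 trillion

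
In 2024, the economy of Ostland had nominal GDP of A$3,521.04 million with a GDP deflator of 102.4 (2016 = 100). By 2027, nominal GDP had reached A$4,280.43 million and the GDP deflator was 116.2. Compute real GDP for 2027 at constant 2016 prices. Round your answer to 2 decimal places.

Real GDP = Nominal / (GDP deflator/100) = 4280.43 / 1.162 = 3683.67.

A$3,683.67 million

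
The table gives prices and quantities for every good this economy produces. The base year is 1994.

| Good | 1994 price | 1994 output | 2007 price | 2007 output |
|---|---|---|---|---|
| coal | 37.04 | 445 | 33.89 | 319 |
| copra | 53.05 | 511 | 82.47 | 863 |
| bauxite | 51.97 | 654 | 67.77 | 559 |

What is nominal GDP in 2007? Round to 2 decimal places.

Nominal GDP 2007 = Σ (p_2007 × q_2007) = 33.89·319 + 82.47·863 + 67.77·559 = 119865.95.

119865.95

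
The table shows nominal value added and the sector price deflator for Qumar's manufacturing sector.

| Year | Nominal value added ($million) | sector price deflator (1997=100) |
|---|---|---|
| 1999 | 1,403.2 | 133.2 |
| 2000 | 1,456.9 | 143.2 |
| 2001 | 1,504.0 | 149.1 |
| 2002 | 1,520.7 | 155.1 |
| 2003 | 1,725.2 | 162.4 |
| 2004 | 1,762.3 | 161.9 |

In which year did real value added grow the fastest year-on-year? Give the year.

2000: real = 1456.9/1.432 = 1017.39; growth vs 1999 (1053.45) = -3.42%.
2001: real = 1504.0/1.491 = 1008.72; growth vs 2000 (1017.39) = -0.85%.
2002: real = 1520.7/1.551 = 980.46; growth vs 2001 (1008.72) = -2.80%.
2003: real = 1725.2/1.624 = 1062.32; growth vs 2002 (980.46) = 8.35%.
2004: real = 1762.3/1.619 = 1088.51; growth vs 2003 (1062.32) = 2.47%.

2003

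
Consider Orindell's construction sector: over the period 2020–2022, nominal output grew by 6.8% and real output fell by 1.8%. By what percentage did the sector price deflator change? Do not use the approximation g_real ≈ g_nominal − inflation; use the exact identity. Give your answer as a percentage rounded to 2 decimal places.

8.76%

(1 + g_nom) = (1 + g_real)(1 + π), so π = 1.0680 / 0.9820 − 1 = 0.08758.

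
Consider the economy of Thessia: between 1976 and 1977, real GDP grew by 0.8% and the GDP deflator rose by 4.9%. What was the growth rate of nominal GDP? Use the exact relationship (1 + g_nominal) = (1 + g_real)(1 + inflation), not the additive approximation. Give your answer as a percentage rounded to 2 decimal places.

5.74%

(1 + g_nom) = (1 + g_real)(1 + π) = 1.0080 × 1.0490 = 1.05739.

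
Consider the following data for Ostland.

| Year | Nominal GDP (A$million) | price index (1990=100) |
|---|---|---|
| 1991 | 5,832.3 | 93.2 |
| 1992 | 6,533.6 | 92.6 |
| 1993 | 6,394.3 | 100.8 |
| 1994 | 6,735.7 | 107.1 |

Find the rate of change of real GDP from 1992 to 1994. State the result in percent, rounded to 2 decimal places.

Real GDP 1992 = 6533.6/0.926 = 7055.72.
Real GDP 1994 = 6735.7/1.071 = 6289.17.
Change = 6289.17/7055.72 − 1 = -0.1086.

-10.86%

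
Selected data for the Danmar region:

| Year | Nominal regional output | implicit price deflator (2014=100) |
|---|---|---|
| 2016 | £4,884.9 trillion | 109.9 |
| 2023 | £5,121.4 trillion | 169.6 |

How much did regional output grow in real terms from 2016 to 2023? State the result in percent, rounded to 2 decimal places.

Real regional output 2016 = 4884.9 / 1.099 = 4444.86.
Real regional output 2023 = 5121.4 / 1.696 = 3019.69.
Real growth = 3019.69 / 4444.86 − 1 = -0.3206.

-32.06%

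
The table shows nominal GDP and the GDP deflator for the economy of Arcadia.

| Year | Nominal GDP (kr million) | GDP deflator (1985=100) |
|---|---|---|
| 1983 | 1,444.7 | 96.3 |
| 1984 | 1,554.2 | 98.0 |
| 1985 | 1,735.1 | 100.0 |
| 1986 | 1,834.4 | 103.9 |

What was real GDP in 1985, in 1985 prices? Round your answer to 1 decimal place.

Real GDP 1985 = 1735.1 / 1.000 = 1735.10.

kr 1,735.1 million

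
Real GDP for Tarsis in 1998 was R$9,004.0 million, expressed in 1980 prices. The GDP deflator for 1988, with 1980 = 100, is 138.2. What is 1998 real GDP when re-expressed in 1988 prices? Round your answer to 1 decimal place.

Real GDP in 1988 prices = Real GDP in 1980 prices × (P_1988/P_1980) = 9004.0 × 1.382 = 12443.53.

R$12,443.5 million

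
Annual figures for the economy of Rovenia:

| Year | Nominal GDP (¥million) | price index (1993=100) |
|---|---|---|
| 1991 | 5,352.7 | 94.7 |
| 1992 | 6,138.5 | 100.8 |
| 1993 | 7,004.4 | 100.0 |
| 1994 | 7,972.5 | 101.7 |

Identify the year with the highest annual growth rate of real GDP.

1992: real = 6138.5/1.008 = 6089.78; growth vs 1991 (5652.27) = 7.74%.
1993: real = 7004.4/1.000 = 7004.40; growth vs 1992 (6089.78) = 15.02%.
1994: real = 7972.5/1.017 = 7839.23; growth vs 1993 (7004.40) = 11.92%.

1993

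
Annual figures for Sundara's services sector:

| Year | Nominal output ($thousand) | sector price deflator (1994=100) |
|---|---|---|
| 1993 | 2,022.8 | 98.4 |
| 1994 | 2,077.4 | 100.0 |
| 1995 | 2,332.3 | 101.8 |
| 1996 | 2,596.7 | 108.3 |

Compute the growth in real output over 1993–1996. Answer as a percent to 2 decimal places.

Real output 1993 = 2022.8/0.984 = 2055.69.
Real output 1996 = 2596.7/1.083 = 2397.69.
Change = 2397.69/2055.69 − 1 = 0.1664.

16.64%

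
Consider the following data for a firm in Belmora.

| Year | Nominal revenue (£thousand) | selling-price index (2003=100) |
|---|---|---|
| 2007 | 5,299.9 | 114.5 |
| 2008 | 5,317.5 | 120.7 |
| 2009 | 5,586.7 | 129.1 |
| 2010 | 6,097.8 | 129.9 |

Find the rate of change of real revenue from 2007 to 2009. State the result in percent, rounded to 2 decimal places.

-6.51%

Real revenue 2007 = 5299.9/1.145 = 4628.73.
Real revenue 2009 = 5586.7/1.291 = 4327.42.
Change = 4327.42/4628.73 − 1 = -0.0651.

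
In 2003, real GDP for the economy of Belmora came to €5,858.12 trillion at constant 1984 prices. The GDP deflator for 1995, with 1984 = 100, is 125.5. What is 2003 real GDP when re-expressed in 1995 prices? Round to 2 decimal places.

€7,351.94 trillion

Real GDP in 1995 prices = Real GDP in 1984 prices × (P_1995/P_1984) = 5858.12 × 1.255 = 7351.94.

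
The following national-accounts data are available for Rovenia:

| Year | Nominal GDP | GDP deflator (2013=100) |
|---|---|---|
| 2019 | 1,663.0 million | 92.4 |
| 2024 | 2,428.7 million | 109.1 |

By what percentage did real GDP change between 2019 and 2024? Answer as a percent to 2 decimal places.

23.69%

Real GDP 2019 = 1663.0 / 0.924 = 1799.78.
Real GDP 2024 = 2428.7 / 1.091 = 2226.12.
Real growth = 2226.12 / 1799.78 − 1 = 0.2369.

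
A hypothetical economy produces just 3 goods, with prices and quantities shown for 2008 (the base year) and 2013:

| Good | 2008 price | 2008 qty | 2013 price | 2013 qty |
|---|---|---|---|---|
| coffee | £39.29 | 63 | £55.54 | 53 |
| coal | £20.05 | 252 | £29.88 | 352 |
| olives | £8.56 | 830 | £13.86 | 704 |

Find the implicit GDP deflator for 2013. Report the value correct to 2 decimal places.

153.10

Nominal GDP 2013 = 55.54·53 + 29.88·352 + 13.86·704 = 23218.82.
Real GDP 2013 (at 2008 prices) = 39.29·53 + 20.05·352 + 8.56·704 = 15166.21.
Deflator = Nominal/Real × 100 = 23218.82/15166.21 × 100 = 153.096.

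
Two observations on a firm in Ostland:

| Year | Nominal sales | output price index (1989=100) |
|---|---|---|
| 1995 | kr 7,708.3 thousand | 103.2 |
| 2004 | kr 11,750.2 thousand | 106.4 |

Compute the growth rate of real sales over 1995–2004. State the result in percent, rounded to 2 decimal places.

47.85%

Deflate each year: 1995 → 7708.3/1.032 = 7469.28; 2004 → 11750.2/1.064 = 11043.42.
So real sales changed by 11043.42/7469.28 − 1 = 0.4785, i.e. 47.85%.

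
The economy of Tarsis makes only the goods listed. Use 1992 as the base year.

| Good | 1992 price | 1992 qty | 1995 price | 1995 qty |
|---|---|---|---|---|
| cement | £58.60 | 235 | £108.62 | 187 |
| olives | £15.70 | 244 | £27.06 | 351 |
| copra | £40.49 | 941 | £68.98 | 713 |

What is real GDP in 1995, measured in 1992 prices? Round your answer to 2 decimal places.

£45338.27

Real GDP 1995 = Σ (p_1992 × q_1995) = 58.60·187 + 15.70·351 + 40.49·713 = 45338.27.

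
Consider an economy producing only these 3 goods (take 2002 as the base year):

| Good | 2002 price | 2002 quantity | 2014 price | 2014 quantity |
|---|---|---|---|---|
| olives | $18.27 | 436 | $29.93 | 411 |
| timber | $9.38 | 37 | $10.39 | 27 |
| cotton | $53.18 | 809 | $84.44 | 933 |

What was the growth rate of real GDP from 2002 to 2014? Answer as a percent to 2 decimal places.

11.77%

Real GDP 2002 = Nominal GDP 2002 = 18.27·436 + 9.38·37 + 53.18·809 = 51335.40.
Real GDP 2014 (at 2002 prices) = 18.27·411 + 9.38·27 + 53.18·933 = 57379.17.
Real growth = 57379.17/51335.40 − 1 = 0.1177.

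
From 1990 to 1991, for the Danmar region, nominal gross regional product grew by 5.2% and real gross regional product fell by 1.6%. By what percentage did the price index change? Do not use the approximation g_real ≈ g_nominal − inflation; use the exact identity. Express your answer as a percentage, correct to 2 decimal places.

(1 + g_nom) = (1 + g_real)(1 + π), so π = 1.0520 / 0.9840 − 1 = 0.06911.

6.91%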